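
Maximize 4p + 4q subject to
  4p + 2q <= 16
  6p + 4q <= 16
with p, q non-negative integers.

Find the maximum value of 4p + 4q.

(p,q)=(0,4): 4·0+2·4=8≤16, 6·0+4·4=16≤16, objective 16.
(p,q)=(0,3): 4·0+2·3=6≤16, 6·0+4·3=12≤16, objective 12.
No feasible integer point exceeds 16.

16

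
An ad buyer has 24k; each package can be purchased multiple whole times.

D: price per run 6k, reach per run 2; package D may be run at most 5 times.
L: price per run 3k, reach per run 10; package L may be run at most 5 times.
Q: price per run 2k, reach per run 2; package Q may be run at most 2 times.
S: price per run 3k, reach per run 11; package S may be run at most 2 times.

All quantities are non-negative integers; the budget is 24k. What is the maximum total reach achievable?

5×L and 2×S: price 21 ≤ 24, reach 5·10 + 2·11 = 72.
5×L, 1×Q, and 2×S: price 23 ≤ 24, reach 5·10 + 1·2 + 2·11 = 74.
Best is 74.

74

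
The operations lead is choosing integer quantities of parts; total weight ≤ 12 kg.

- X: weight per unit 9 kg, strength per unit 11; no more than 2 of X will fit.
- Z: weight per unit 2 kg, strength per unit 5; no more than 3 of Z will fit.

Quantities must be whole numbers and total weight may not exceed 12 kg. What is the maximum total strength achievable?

16

3×Z: weight 6 ≤ 12, strength 3·5 = 15.
1×X and 1×Z: weight 11 ≤ 12, strength 1·11 + 1·5 = 16.
Best is 16.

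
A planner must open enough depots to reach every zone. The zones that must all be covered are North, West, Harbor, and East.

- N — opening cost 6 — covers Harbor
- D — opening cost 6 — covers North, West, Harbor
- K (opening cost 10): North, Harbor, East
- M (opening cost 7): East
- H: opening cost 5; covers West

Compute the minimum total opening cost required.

Choose D and M: together they cover North, West, Harbor, East — every zone.
Total opening cost: 6 + 7 = 13.
No cover costs less than 13.

13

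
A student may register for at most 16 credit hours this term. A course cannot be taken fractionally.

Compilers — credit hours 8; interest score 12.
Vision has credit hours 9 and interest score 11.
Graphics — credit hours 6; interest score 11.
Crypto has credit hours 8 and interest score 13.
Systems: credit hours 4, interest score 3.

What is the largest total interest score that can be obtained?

25

Allowing fractional choices, the relaxed optimum would be about 27.0, but courses are indivisible.
Compilers + Crypto: credit hours 8 + 8 = 16 ≤ 16, interest score 12 + 13 = 25.
Compilers + Graphics: credit hours 8 + 6 = 14 ≤ 16, interest score 12 + 11 = 23.
Graphics + Crypto: credit hours 6 + 8 = 14 ≤ 16, interest score 11 + 13 = 24.
Best is Compilers and Crypto with total interest score 25.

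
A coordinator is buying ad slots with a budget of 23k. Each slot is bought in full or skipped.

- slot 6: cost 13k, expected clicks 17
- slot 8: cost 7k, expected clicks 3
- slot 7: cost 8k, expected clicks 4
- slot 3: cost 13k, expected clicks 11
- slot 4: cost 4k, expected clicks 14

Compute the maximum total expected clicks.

slot 8 + slot 7 + slot 4: cost 7 + 8 + 4 = 19 ≤ 23, expected clicks 3 + 4 + 14 = 21.
slot 3 + slot 4: cost 13 + 4 = 17 ≤ 23, expected clicks 11 + 14 = 25.
slot 6 + slot 4: cost 13 + 4 = 17 ≤ 23, expected clicks 17 + 14 = 31.
Best is slot 6 and slot 4 with total expected clicks 31.

31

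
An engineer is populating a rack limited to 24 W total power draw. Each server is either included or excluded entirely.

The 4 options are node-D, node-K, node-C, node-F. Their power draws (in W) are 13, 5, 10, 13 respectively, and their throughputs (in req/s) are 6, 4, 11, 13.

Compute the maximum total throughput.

24

This is an integer program with binary decision variables.
node-K + node-F: power draw 5 + 13 = 18 ≤ 24, throughput 4 + 13 = 17.
node-C + node-F: power draw 10 + 13 = 23 ≤ 24, throughput 11 + 13 = 24.
node-D + node-C: power draw 13 + 10 = 23 ≤ 24, throughput 6 + 11 = 17.
Best is node-C and node-F with total throughput 24.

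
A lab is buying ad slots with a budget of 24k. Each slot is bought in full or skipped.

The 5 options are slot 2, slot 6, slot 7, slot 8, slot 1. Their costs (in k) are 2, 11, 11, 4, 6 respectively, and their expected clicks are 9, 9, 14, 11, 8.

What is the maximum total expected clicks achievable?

42

Allowing fractional choices, the relaxed optimum would be about 42.8, but ad slots are indivisible.
slot 2 + slot 6 + slot 8 + slot 1: cost 2 + 11 + 4 + 6 = 23 ≤ 24, expected clicks 9 + 9 + 11 + 8 = 37.
slot 2 + slot 7 + slot 8 + slot 1: cost 2 + 11 + 4 + 6 = 23 ≤ 24, expected clicks 9 + 14 + 11 + 8 = 42.
Best is slot 2, slot 7, slot 8, and slot 1 with total expected clicks 42.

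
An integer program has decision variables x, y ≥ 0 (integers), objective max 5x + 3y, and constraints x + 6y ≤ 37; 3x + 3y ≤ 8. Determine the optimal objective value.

(x,y)=(2,0): 1·2+6·0=2≤37, 3·2+3·0=6≤8, objective 10.
(x,y)=(1,1): 1·1+6·1=7≤37, 3·1+3·1=6≤8, objective 8.
(x,y)=(1,0): 1·1+6·0=1≤37, 3·1+3·0=3≤8, objective 5.
No feasible integer point exceeds 10.

10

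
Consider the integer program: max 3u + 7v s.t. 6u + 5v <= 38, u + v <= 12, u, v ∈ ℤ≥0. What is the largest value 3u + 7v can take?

49

(u,v)=(0,7): 6·0+5·7=35≤38, 1·0+1·7=7≤12, objective 49.
(u,v)=(1,6): 6·1+5·6=36≤38, 1·1+1·6=7≤12, objective 45.
(u,v)=(0,6): 6·0+5·6=30≤38, 1·0+1·6=6≤12, objective 42.
The best lattice point is (0,7), giving 49.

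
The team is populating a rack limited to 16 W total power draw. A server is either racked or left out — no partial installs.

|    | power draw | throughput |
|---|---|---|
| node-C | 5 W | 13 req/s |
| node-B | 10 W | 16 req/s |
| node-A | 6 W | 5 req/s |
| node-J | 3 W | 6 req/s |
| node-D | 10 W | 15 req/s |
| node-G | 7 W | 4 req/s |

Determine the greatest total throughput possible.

29

Allowing fractional choices, the relaxed optimum would be about 31.8, but servers are indivisible.
node-C + node-D: power draw 5 + 10 = 15 ≤ 16, throughput 13 + 15 = 28.
node-C + node-B: power draw 5 + 10 = 15 ≤ 16, throughput 13 + 16 = 29.
Best is node-C and node-B with total throughput 29.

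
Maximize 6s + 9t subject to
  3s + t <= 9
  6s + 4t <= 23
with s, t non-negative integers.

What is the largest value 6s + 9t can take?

Relaxing integrality, the LP optimum is 51.75 at (s,t) = (0, 5.75), which is not an integer point.
(s,t)=(0,5): 3·0+1·5=5≤9, 6·0+4·5=20≤23, objective 45.
(s,t)=(1,4): 3·1+1·4=7≤9, 6·1+4·4=22≤23, objective 42.
No feasible integer point exceeds 45.

45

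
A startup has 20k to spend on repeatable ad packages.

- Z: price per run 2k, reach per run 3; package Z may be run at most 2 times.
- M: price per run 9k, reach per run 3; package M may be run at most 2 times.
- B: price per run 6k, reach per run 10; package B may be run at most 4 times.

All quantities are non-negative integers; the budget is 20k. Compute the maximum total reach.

33

This is a bounded integer knapsack.
1×Z and 3×B: price 20 ≤ 20, reach 1·3 + 3·10 = 33.
3×B: price 18 ≤ 20, reach 3·10 = 30.
Best is 33.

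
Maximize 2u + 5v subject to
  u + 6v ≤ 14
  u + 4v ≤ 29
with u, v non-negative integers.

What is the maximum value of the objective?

28

(u,v)=(14,0) is feasible, giving 28.
(u,v)=(13,0) is feasible, giving 26.
No feasible integer point exceeds 28.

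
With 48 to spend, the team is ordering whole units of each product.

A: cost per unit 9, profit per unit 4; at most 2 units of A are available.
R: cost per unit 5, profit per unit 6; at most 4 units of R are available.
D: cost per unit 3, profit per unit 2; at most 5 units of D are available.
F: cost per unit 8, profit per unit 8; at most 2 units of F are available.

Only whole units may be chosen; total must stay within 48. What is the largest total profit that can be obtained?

4×R, 4×D, and 2×F: cost 48 ≤ 48, profit 4·6 + 4·2 + 2·8 = 48.
4×R, 3×D, and 2×F: cost 45 ≤ 48, profit 4·6 + 3·2 + 2·8 = 46.
Best is 48.

48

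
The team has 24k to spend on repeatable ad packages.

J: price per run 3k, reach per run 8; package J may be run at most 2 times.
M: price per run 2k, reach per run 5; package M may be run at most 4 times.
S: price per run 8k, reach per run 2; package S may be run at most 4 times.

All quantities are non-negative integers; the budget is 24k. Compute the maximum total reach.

38

2×J, 4×M, and 1×S: price 22 ≤ 24, reach 2·8 + 4·5 + 1·2 = 38.
2×J and 4×M: price 14 ≤ 24, reach 2·8 + 4·5 = 36.
Best is 38.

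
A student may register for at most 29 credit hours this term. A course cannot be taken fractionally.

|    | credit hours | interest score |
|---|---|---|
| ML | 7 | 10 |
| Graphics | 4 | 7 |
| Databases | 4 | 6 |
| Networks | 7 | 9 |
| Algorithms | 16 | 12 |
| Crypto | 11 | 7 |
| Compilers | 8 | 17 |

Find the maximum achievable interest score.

43

Take ML, Graphics, Networks, and Compilers: credit hours 7 + 4 + 7 + 8 = 26 ≤ 29, interest score 10 + 7 + 9 + 17 = 43.
No other feasible combination does better.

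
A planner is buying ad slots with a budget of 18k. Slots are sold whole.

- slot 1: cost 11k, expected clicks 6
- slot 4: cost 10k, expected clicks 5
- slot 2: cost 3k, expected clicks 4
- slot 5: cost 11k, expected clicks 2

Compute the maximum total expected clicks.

10

slot 1 + slot 2: cost 11 + 3 = 14 ≤ 18, expected clicks 6 + 4 = 10.
slot 4 + slot 2: cost 10 + 3 = 13 ≤ 18, expected clicks 5 + 4 = 9.
Best is slot 1 and slot 2 with total expected clicks 10.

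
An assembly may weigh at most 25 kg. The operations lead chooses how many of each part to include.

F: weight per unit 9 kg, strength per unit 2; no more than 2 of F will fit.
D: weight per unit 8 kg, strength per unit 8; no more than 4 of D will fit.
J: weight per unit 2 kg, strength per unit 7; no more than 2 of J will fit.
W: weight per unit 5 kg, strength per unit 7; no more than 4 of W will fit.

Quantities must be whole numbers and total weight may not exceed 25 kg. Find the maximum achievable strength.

42

This is a bounded integer knapsack.
2×J and 4×W: weight 24 ≤ 25, strength 2·7 + 4·7 = 42.
2×D, 2×J, and 1×W: weight 25 ≤ 25, strength 2·8 + 2·7 + 1·7 = 37.
Best is 42.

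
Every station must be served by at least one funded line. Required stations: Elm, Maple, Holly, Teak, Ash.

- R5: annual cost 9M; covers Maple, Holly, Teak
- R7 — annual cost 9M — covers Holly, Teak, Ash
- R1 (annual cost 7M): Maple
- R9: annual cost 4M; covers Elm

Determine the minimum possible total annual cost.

The greedy cost-per-new-station heuristic would pick R5, R9, and R7 for 22, but a cheaper cover exists.
Choose R7, R1, and R9: together they cover Elm, Maple, Holly, Teak, Ash — every station.
Total annual cost: 9 + 7 + 4 = 20.
No cover costs less than 20.

20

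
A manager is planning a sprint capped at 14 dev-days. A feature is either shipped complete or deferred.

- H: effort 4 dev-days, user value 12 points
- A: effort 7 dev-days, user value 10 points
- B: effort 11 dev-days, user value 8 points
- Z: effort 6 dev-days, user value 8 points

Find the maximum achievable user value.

22

Allowing fractional choices, the relaxed optimum would be about 26.0, but features are indivisible.
H + A: effort 4 + 7 = 11 ≤ 14, user value 12 + 10 = 22.
H + Z: effort 4 + 6 = 10 ≤ 14, user value 12 + 8 = 20.
A + Z: effort 7 + 6 = 13 ≤ 14, user value 10 + 8 = 18.
Best is H and A with total user value 22.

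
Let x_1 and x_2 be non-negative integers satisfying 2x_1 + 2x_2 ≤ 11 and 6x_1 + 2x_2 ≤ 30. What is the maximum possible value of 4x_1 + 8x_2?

(x_1,x_2)=(0,5): 2·0+2·5=10≤11, 6·0+2·5=10≤30, objective 40.
(x_1,x_2)=(1,4): 2·1+2·4=10≤11, 6·1+2·4=14≤30, objective 36.
(x_1,x_2)=(0,4): 2·0+2·4=8≤11, 6·0+2·4=8≤30, objective 32.
Maximum is 40 at (x_1,x_2)=(0,5).

40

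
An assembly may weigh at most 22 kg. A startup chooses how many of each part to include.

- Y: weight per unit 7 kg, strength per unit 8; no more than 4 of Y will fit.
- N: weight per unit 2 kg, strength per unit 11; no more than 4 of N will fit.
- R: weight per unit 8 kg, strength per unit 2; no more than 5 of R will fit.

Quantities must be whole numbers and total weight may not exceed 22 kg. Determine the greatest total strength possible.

60

N has the best ratio (11/2); taking only N gives at most 4×11 = 44 (stopped by the supply cap of 4).
Mixing does better — 2×Y and 4×N: weight 22 ≤ 22, strength 2·8 + 4·11 = 60.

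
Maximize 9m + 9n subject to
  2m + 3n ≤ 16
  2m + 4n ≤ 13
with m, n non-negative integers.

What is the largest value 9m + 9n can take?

(m,n)=(6,0): 2·6+3·0=12≤16, 2·6+4·0=12≤13, objective 54.
(m,n)=(5,0): 2·5+3·0=10≤16, 2·5+4·0=10≤13, objective 45.
Maximum is 54 at (m,n)=(6,0).

54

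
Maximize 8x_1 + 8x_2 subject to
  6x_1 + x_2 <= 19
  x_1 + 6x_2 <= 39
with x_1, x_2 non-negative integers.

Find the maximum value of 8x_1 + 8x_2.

64

Relaxing integrality, the LP optimum is 66.29 at (x_1,x_2) = (2.14, 6.14), which is not an integer point.
(x_1,x_2)=(2,6): 6·2+1·6=18≤19, 1·2+6·6=38≤39, objective 64.
(x_1,x_2)=(1,6): 6·1+1·6=12≤19, 1·1+6·6=37≤39, objective 56.
No feasible integer point exceeds 64.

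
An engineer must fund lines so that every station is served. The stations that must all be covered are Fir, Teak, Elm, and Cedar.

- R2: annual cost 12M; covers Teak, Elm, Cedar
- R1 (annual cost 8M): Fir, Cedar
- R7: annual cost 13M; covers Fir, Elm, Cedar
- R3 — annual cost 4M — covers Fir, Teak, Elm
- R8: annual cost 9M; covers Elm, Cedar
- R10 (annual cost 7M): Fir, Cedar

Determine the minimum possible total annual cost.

Choose R3 and R10: together they cover Fir, Teak, Elm, Cedar — every station.
Total annual cost: 4 + 7 = 11.
No cover costs less than 11.

11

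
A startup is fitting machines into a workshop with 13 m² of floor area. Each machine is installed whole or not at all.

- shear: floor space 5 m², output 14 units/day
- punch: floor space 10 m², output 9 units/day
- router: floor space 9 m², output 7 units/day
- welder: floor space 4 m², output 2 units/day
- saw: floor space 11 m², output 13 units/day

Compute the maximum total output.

Treat it as a binary knapsack problem.
Take shear and welder: floor space 5 + 4 = 9 ≤ 13, output 14 + 2 = 16.
No other feasible combination does better.

16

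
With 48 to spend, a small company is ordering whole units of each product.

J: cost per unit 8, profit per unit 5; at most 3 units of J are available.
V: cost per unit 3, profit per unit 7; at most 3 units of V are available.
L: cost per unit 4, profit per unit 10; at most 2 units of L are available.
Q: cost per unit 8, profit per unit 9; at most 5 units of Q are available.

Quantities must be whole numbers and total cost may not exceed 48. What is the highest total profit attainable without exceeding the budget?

L has the best ratio (10/4); taking only L gives at most 2×10 = 20 (stopped by the supply cap of 2).
Mixing does better — 2×V, 2×L, and 4×Q: cost 46 ≤ 48, profit 2·7 + 2·10 + 4·9 = 70.

70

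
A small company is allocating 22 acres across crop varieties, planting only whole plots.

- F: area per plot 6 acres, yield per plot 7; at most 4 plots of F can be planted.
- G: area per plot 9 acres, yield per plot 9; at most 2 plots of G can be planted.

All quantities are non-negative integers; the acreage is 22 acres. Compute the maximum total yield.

23

3×F: area 18 ≤ 22, yield 3·7 = 21.
2×F and 1×G: area 21 ≤ 22, yield 2·7 + 1·9 = 23.
Best is 23.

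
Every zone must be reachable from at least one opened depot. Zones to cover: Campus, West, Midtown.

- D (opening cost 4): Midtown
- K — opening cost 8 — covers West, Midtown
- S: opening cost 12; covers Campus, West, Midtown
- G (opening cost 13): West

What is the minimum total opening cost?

S alone covers Campus, West, Midtown — every zone.
Total opening cost: 12.

12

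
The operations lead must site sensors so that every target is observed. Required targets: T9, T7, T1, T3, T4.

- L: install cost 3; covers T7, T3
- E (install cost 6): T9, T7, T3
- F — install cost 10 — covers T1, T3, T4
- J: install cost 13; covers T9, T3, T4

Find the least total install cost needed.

16

The greedy cost-per-new-target heuristic would pick L, F, and E for 19, but a cheaper cover exists.
Choose E and F: together they cover T9, T7, T1, T3, T4 — every target.
Total install cost: 6 + 10 = 16.
No cover costs less than 16.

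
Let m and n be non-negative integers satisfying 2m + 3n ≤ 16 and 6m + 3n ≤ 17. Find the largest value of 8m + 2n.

Relaxing integrality, the LP optimum is 22.67 at (m,n) = (2.83, 0), which is not an integer point.
(m,n)=(2,1): 2·2+3·1=7≤16, 6·2+3·1=15≤17, objective 18.
(m,n)=(2,0): 2·2+3·0=4≤16, 6·2+3·0=12≤17, objective 16.
(m,n)=(1,2): 2·1+3·2=8≤16, 6·1+3·2=12≤17, objective 12.
No feasible integer point exceeds 18.

18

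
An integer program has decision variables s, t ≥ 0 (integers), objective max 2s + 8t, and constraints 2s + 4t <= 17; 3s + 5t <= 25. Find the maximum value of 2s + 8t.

32

The continuous relaxation peaks at (0, 4.25) with value 34.00; rounding to a feasible lattice point costs some objective.
(s,t)=(0,4): 2·0+4·4=16≤17, 3·0+5·4=20≤25, objective 32.
(s,t)=(1,3): 2·1+4·3=14≤17, 3·1+5·3=18≤25, objective 26.
No feasible integer point exceeds 32.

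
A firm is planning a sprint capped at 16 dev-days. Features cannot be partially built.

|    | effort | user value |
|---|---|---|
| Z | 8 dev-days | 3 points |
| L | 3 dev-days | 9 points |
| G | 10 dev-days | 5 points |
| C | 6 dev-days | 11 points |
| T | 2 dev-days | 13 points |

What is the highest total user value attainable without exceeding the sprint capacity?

33

Z + C + T: effort 8 + 6 + 2 = 16 ≤ 16, user value 3 + 11 + 13 = 27.
L + C + T: effort 3 + 6 + 2 = 11 ≤ 16, user value 9 + 11 + 13 = 33.
L + G + T: effort 3 + 10 + 2 = 15 ≤ 16, user value 9 + 5 + 13 = 27.
Best is L, C, and T with total user value 33.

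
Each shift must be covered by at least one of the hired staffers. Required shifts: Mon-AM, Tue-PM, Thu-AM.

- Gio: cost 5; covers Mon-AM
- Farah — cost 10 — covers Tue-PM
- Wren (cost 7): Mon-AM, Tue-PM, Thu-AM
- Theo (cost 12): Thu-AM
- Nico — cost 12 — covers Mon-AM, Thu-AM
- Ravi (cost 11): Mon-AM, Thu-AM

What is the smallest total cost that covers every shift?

Wren alone covers Mon-AM, Tue-PM, Thu-AM — every shift.
Total cost: 7.

7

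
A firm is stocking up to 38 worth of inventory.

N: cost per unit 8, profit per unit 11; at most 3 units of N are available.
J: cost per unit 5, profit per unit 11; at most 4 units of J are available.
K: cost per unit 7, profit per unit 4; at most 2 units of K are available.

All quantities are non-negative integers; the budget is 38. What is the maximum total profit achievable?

66

Take 2×N and 4×J: cost 36 ≤ 38, profit 2·11 + 4·11 = 66.
J has the best ratio (11/5) and is taken to its limit of 4; remaining capacity is filled optimally with the others.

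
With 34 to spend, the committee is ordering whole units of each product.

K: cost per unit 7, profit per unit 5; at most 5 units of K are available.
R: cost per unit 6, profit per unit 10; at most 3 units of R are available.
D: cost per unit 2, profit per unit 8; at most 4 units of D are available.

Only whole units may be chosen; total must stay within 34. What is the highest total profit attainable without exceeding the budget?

67

D has the best ratio (8/2); taking only D gives at most 4×8 = 32 (stopped by the supply cap of 4).
Mixing does better — 1×K, 3×R, and 4×D: cost 33 ≤ 34, profit 1·5 + 3·10 + 4·8 = 67.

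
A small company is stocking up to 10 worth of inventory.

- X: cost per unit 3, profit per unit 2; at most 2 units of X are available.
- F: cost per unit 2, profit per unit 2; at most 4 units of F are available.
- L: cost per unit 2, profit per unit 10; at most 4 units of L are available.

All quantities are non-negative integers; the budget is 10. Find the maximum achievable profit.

4×L: cost 8 ≤ 10, profit 4·10 = 40.
1×F and 4×L: cost 10 ≤ 10, profit 1·2 + 4·10 = 42.
Best is 42.

42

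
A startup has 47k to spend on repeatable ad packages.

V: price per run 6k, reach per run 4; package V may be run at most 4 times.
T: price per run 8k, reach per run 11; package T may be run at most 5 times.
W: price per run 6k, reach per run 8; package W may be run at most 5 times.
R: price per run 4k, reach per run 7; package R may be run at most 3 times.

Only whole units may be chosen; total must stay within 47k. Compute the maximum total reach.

Take 2×T, 3×W, and 3×R: price 46 ≤ 47, reach 2·11 + 3·8 + 3·7 = 67.
R has the best ratio (7/4) and is taken to its limit of 3; remaining capacity is filled optimally with the others.

67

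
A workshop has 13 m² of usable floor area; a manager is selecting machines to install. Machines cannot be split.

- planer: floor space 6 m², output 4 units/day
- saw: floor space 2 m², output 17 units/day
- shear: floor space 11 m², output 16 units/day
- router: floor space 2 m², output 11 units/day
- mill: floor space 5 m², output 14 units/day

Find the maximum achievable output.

42

Take saw, router, and mill: floor space 2 + 2 + 5 = 9 ≤ 13, output 17 + 11 + 14 = 42.
No other feasible combination does better.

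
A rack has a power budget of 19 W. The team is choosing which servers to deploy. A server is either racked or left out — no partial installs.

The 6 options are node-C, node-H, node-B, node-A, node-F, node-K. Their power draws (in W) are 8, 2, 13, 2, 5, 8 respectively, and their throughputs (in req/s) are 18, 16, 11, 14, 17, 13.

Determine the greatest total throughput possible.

65

node-H + node-A + node-F + node-K: power draw 2 + 2 + 5 + 8 = 17 ≤ 19, throughput 16 + 14 + 17 + 13 = 60.
node-C + node-H + node-A + node-F: power draw 8 + 2 + 2 + 5 = 17 ≤ 19, throughput 18 + 16 + 14 + 17 = 65.
Best is node-C, node-H, node-A, and node-F with total throughput 65.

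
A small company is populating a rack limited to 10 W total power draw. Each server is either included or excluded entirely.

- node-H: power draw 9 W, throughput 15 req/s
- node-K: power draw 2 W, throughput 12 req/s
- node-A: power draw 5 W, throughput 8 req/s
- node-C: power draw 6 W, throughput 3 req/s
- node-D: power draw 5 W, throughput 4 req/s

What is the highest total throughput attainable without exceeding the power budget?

20

Take node-K and node-A: power draw 2 + 5 = 7 ≤ 10, throughput 12 + 8 = 20.
No other feasible combination does better.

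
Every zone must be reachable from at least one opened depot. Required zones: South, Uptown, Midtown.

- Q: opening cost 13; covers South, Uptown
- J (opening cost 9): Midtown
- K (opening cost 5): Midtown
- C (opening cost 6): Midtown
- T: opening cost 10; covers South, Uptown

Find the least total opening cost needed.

This is a weighted set-cover instance.
Choose K and T: together they cover South, Uptown, Midtown — every zone.
Total opening cost: 5 + 10 = 15.

15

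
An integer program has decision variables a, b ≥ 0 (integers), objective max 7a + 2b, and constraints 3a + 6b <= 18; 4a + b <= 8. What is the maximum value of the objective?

(a,b)=(2,0): 3·2+6·0=6≤18, 4·2+1·0=8≤8, objective 14.
(a,b)=(1,2): 3·1+6·2=15≤18, 4·1+1·2=6≤8, objective 11.
(a,b)=(1,1): 3·1+6·1=9≤18, 4·1+1·1=5≤8, objective 9.
(a,b)=(1,0): 3·1+6·0=3≤18, 4·1+1·0=4≤8, objective 7.
Maximum is 14 at (a,b)=(2,0).

14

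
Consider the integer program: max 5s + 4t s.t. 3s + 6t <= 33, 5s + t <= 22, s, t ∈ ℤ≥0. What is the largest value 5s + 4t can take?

31

Relaxing integrality, the LP optimum is 33.00 at (s,t) = (3.67, 3.67), which is not an integer point.
(s,t)=(3,4): 3·3+6·4=33≤33, 5·3+1·4=19≤22, objective 31.
(s,t)=(4,2): 3·4+6·2=24≤33, 5·4+1·2=22≤22, objective 28.
(s,t)=(3,3): 3·3+6·3=27≤33, 5·3+1·3=18≤22, objective 27.
Maximum is 31 at (s,t)=(3,4).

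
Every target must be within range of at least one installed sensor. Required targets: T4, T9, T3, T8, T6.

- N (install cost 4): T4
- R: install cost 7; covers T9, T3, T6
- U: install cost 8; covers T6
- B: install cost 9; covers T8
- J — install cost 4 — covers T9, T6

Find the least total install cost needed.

This is a weighted set-cover instance.
The greedy cost-per-new-target heuristic would pick J, N, R, and B for 24, but a cheaper cover exists.
Choose N, R, and B: together they cover T4, T9, T3, T8, T6 — every target.
Total install cost: 4 + 7 + 9 = 20.
No cover costs less than 20.

20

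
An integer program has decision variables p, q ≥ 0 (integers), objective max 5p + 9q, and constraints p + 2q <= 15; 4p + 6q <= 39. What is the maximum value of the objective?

55

(p,q)=(2,5) is feasible, giving 55.
(p,q)=(0,6) is feasible, giving 54.
The best lattice point is (2,5), giving 55.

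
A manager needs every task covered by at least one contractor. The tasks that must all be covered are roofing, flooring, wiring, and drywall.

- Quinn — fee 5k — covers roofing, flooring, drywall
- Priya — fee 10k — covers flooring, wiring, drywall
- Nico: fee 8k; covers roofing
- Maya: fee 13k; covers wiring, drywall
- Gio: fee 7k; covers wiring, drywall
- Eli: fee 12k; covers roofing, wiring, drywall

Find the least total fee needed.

This is a weighted set-cover instance.
Choose Quinn and Gio: together they cover roofing, flooring, wiring, drywall — every task.
Total fee: 5 + 7 = 12.

12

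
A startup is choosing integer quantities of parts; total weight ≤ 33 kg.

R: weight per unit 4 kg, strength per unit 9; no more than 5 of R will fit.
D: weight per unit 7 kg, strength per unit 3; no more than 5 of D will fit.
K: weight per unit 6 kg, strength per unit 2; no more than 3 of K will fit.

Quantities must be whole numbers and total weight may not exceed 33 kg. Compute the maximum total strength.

5×R and 2×K: weight 32 ≤ 33, strength 5·9 + 2·2 = 49.
5×R, 1×D, and 1×K: weight 33 ≤ 33, strength 5·9 + 1·3 + 1·2 = 50.
Best is 50.

50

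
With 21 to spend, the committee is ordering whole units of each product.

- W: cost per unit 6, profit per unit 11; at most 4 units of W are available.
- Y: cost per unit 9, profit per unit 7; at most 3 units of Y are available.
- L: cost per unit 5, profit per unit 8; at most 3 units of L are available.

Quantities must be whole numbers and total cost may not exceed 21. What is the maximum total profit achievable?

35

This is a bounded integer knapsack.
W has the best ratio (11/6); taking only W gives at most 3×11 = 33 (stopped by the cost limit).
Mixing does better — 1×W and 3×L: cost 21 ≤ 21, profit 1·11 + 3·8 = 35.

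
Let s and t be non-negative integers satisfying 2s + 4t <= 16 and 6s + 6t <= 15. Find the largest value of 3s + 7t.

Relaxing integrality, the LP optimum is 17.50 at (s,t) = (0, 2.5), which is not an integer point.
(s,t)=(0,2): 2·0+4·2=8≤16, 6·0+6·2=12≤15, objective 14.
(s,t)=(1,1): 2·1+4·1=6≤16, 6·1+6·1=12≤15, objective 10.
(s,t)=(0,1): 2·0+4·1=4≤16, 6·0+6·1=6≤15, objective 7.
Maximum is 14 at (s,t)=(0,2).

14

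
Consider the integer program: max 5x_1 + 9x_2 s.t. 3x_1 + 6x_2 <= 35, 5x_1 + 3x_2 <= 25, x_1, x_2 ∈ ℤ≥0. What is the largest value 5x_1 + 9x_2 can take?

50

Relaxing integrality, the LP optimum is 53.57 at (x_1,x_2) = (2.14, 4.76), which is not an integer point.
(x_1,x_2)=(1,5): 3·1+6·5=33≤35, 5·1+3·5=20≤25, objective 50.
(x_1,x_2)=(2,4): 3·2+6·4=30≤35, 5·2+3·4=22≤25, objective 46.
(x_1,x_2)=(0,5): 3·0+6·5=30≤35, 5·0+3·5=15≤25, objective 45.
No feasible integer point exceeds 50.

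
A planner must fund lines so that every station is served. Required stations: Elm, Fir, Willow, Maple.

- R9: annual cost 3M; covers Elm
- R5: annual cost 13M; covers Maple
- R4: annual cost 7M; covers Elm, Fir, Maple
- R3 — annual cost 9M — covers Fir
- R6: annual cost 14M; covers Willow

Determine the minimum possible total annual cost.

This is an integer covering problem.
Choose R4 and R6: together they cover Elm, Fir, Willow, Maple — every station.
Total annual cost: 7 + 14 = 21.

21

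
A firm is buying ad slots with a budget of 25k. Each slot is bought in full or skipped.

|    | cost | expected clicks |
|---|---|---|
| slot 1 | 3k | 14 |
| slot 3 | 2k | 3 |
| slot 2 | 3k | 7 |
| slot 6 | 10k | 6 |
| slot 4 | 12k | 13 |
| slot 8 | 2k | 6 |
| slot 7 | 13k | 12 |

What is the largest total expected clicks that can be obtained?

This is a 0-1 knapsack instance.
Take slot 1, slot 3, slot 2, slot 4, and slot 8: cost 3 + 2 + 3 + 12 + 2 = 22 ≤ 25, expected clicks 14 + 3 + 7 + 13 + 6 = 43.
No other feasible combination does better.

43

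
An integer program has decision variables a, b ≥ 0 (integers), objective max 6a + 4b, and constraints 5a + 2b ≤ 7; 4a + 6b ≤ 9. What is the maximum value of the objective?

6

The continuous relaxation peaks at (1.09, 0.773) with value 9.64; rounding to a feasible lattice point costs some objective.
(a,b)=(1,0): 5·1+2·0=5≤7, 4·1+6·0=4≤9, objective 6.
(a,b)=(0,1): 5·0+2·1=2≤7, 4·0+6·1=6≤9, objective 4.
No feasible integer point exceeds 6.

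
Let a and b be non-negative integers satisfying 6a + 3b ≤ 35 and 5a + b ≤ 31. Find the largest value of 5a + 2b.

Relaxing integrality, the LP optimum is 29.17 at (a,b) = (5.83, 0), which is not an integer point.
(a,b)=(5,1): 6·5+3·1=33≤35, 5·5+1·1=26≤31, objective 27.
(a,b)=(5,0): 6·5+3·0=30≤35, 5·5+1·0=25≤31, objective 25.
(a,b)=(4,2): 6·4+3·2=30≤35, 5·4+1·2=22≤31, objective 24.
No feasible integer point exceeds 27.

27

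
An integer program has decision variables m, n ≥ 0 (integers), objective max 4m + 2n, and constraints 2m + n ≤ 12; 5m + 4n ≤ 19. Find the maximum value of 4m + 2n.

14

The continuous relaxation peaks at (3.8, 0) with value 15.20; rounding to a feasible lattice point costs some objective.
(m,n)=(3,1): 2·3+1·1=7≤12, 5·3+4·1=19≤19, objective 14.
(m,n)=(3,0): 2·3+1·0=6≤12, 5·3+4·0=15≤19, objective 12.
(m,n)=(2,2): 2·2+1·2=6≤12, 5·2+4·2=18≤19, objective 12.
No feasible integer point exceeds 14.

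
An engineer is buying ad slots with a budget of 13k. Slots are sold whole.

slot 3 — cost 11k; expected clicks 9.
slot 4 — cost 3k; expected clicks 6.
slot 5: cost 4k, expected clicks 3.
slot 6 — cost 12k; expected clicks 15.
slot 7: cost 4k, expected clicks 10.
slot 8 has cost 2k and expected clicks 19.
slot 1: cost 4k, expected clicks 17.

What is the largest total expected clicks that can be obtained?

52

slot 7 + slot 8 + slot 1: cost 4 + 2 + 4 = 10 ≤ 13, expected clicks 10 + 19 + 17 = 46.
slot 4 + slot 7 + slot 8 + slot 1: cost 3 + 4 + 2 + 4 = 13 ≤ 13, expected clicks 6 + 10 + 19 + 17 = 52.
Best is slot 4, slot 7, slot 8, and slot 1 with total expected clicks 52.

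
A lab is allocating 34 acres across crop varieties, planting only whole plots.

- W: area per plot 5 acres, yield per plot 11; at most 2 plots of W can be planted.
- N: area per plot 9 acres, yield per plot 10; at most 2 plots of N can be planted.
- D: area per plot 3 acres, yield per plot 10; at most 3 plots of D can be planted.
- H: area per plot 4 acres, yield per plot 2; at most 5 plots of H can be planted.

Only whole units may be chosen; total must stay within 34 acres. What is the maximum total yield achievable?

2×W, 1×N, 3×D, and 1×H: area 32 ≤ 34, yield 2·11 + 1·10 + 3·10 + 1·2 = 64.
2×W, 1×N, and 3×D: area 28 ≤ 34, yield 2·11 + 1·10 + 3·10 = 62.
Best is 64.

64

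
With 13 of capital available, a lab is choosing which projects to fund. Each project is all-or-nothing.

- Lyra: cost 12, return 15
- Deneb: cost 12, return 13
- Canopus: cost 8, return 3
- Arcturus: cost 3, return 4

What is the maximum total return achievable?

15

This is a 0-1 knapsack instance.
Allowing fractional choices, the relaxed optimum would be about 16.5, but projects are indivisible.
Deneb: cost 12 ≤ 13, return 13.
Lyra: cost 12 ≤ 13, return 15.
Best is Lyra with total return 15.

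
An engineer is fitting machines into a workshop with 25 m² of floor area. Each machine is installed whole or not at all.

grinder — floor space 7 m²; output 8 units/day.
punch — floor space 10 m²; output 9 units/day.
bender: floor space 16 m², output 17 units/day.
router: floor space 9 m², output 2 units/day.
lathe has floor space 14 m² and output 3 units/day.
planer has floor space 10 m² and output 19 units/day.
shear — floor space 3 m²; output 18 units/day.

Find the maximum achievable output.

46

Treat it as a binary knapsack problem.
Take punch, planer, and shear: floor space 10 + 10 + 3 = 23 ≤ 25, output 9 + 19 + 18 = 46.
No other feasible combination does better.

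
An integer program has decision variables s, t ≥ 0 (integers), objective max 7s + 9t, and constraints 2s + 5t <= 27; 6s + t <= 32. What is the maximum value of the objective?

Relaxing integrality, the LP optimum is 64.75 at (s,t) = (4.75, 3.5), which is not an integer point.
(s,t)=(3,4): 2·3+5·4=26≤27, 6·3+1·4=22≤32, objective 57.
(s,t)=(4,3): 2·4+5·3=23≤27, 6·4+1·3=27≤32, objective 55.
(s,t)=(5,2): 2·5+5·2=20≤27, 6·5+1·2=32≤32, objective 53.
No feasible integer point exceeds 57.

57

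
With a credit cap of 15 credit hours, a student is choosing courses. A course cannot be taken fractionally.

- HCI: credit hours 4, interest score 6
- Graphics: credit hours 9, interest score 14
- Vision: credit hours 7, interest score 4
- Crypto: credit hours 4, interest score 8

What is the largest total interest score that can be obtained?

This is an integer program with binary decision variables.
Allowing fractional choices, the relaxed optimum would be about 25.0, but courses are indivisible.
HCI + Graphics: credit hours 4 + 9 = 13 ≤ 15, interest score 6 + 14 = 20.
Graphics + Crypto: credit hours 9 + 4 = 13 ≤ 15, interest score 14 + 8 = 22.
HCI + Vision + Crypto: credit hours 4 + 7 + 4 = 15 ≤ 15, interest score 6 + 4 + 8 = 18.
Best is Graphics and Crypto with total interest score 22.

22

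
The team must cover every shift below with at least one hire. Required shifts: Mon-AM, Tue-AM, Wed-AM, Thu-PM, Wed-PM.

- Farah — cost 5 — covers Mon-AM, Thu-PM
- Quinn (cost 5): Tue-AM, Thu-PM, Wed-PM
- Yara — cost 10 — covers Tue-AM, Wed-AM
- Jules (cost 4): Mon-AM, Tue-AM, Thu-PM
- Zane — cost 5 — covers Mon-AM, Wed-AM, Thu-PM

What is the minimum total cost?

10

The greedy cost-per-new-shift heuristic would pick Jules, Quinn, and Zane for 14, but a cheaper cover exists.
Choose Quinn and Zane: together they cover Mon-AM, Tue-AM, Wed-AM, Thu-PM, Wed-PM — every shift.
Total cost: 5 + 5 = 10.
No cover costs less than 10.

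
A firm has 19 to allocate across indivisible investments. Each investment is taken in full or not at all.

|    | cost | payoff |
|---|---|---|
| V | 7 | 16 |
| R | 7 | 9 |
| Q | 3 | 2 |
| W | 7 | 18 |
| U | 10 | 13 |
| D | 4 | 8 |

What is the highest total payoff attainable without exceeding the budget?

42

R + W + D: cost 7 + 7 + 4 = 18 ≤ 19, payoff 9 + 18 + 8 = 35.
V + Q + W: cost 7 + 3 + 7 = 17 ≤ 19, payoff 16 + 2 + 18 = 36.
V + W + D: cost 7 + 7 + 4 = 18 ≤ 19, payoff 16 + 18 + 8 = 42.
Best is V, W, and D with total payoff 42.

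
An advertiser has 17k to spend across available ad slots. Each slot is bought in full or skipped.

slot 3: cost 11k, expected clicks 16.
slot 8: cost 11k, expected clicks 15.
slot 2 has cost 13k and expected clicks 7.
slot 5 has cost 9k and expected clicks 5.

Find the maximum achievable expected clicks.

16

Treat it as a binary knapsack problem.
Allowing fractional choices, the relaxed optimum would be about 24.2, but ad slots are indivisible.
slot 3: cost 11 ≤ 17, expected clicks 16.
slot 2: cost 13 ≤ 17, expected clicks 7.
slot 8: cost 11 ≤ 17, expected clicks 15.
Best is slot 3 with total expected clicks 16.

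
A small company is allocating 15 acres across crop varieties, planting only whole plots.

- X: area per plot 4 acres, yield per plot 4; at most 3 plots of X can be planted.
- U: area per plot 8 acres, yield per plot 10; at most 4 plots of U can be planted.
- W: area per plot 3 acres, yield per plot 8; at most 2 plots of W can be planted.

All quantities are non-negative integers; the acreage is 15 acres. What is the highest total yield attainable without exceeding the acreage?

26

This is a bounded integer knapsack.
W has the best ratio (8/3); taking only W gives at most 2×8 = 16 (stopped by the supply cap of 2).
Mixing does better — 1×U and 2×W: area 14 ≤ 15, yield 1·10 + 2·8 = 26.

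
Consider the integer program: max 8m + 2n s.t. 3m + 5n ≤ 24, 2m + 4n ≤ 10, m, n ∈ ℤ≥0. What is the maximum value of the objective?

40

(m,n)=(5,0) is feasible, giving 40.
(m,n)=(4,0) is feasible, giving 32.
No feasible integer point exceeds 40.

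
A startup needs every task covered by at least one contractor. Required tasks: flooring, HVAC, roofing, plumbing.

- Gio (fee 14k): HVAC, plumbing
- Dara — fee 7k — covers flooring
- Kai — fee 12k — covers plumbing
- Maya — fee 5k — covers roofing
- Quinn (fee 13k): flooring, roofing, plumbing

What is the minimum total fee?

26

The greedy cost-per-new-task heuristic would pick Quinn and Gio for 27, but a cheaper cover exists.
Choose Gio, Dara, and Maya: together they cover flooring, HVAC, roofing, plumbing — every task.
Total fee: 14 + 7 + 5 = 26.
No cover costs less than 26.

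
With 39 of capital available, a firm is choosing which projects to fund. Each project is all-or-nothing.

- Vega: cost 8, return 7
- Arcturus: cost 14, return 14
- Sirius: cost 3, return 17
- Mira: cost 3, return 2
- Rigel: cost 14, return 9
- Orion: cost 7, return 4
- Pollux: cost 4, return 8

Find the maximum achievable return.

This is an integer program with binary decision variables.
Take Vega, Arcturus, Sirius, Mira, Orion, and Pollux: cost 8 + 14 + 3 + 3 + 7 + 4 = 39 ≤ 39, return 7 + 14 + 17 + 2 + 4 + 8 = 52.
No other feasible combination does better.

52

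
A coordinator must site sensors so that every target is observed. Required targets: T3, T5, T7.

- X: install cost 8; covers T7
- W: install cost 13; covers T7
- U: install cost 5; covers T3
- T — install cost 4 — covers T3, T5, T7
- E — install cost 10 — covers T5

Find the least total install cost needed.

T alone covers T3, T5, T7 — every target.
Total install cost: 4.
No cover costs less than 4.

4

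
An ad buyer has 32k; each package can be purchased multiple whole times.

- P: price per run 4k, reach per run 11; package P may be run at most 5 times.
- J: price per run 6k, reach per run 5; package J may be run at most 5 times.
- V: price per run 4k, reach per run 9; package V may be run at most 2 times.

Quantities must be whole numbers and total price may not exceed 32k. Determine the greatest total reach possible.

This is a bounded integer knapsack.
Take 5×P and 2×V: price 28 ≤ 32, reach 5·11 + 2·9 = 73.
P has the best ratio (11/4) and is taken to its limit of 5; remaining capacity is filled optimally with the others.

73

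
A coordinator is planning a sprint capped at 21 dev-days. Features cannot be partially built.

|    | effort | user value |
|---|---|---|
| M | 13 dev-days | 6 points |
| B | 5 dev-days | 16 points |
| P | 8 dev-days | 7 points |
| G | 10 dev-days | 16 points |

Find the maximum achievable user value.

32

This is an integer program with binary decision variables.
B + G: effort 5 + 10 = 15 ≤ 21, user value 16 + 16 = 32.
B + P: effort 5 + 8 = 13 ≤ 21, user value 16 + 7 = 23.
P + G: effort 8 + 10 = 18 ≤ 21, user value 7 + 16 = 23.
Best is B and G with total user value 32.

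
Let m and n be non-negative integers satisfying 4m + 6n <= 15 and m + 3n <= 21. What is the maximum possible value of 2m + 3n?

7

(m,n)=(2,1): 4·2+6·1=14≤15, 1·2+3·1=5≤21, objective 7.
(m,n)=(3,0): 4·3+6·0=12≤15, 1·3+3·0=3≤21, objective 6.
Maximum is 7 at (m,n)=(2,1).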